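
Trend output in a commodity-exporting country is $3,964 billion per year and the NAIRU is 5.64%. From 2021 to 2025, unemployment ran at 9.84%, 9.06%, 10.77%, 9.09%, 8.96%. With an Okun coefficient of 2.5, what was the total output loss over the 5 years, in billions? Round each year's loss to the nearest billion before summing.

Year 2021: gap = -2.5 × (9.84 - 5.64) = -10.5%, loss ≈ 3964 × 10.5/100 ≈ 416.
Year 2022: gap = -2.5 × (9.06 - 5.64) = -8.55%, loss ≈ 3964 × 8.55/100 ≈ 339.
Year 2023: gap = -2.5 × (10.77 - 5.64) = -12.825%, loss ≈ 3964 × 12.825/100 ≈ 508.
Year 2024: gap = -2.5 × (9.09 - 5.64) = -8.625%, loss ≈ 3964 × 8.625/100 ≈ 342.
Year 2025: gap = -2.5 × (8.96 - 5.64) = -8.3%, loss ≈ 3964 × 8.3/100 ≈ 329.
Total lost output = 416 + 339 + 508 + 342 + 329 = 1934 billion.

$1,934 billion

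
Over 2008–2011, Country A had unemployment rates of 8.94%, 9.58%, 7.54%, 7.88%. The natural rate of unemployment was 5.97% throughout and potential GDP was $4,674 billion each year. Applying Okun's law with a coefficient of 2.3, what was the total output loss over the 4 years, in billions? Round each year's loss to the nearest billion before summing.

$1,081 billion

Year 2008: gap = -2.3 × (8.94 - 5.97) = -6.831%, loss ≈ 4674 × 6.831/100 ≈ 319.
Year 2009: gap = -2.3 × (9.58 - 5.97) = -8.303%, loss ≈ 4674 × 8.303/100 ≈ 388.
Year 2010: gap = -2.3 × (7.54 - 5.97) = -3.611%, loss ≈ 4674 × 3.611/100 ≈ 169.
Year 2011: gap = -2.3 × (7.88 - 5.97) = -4.393%, loss ≈ 4674 × 4.393/100 ≈ 205.
Total lost output = 319 + 388 + 169 + 205 = 1081 billion.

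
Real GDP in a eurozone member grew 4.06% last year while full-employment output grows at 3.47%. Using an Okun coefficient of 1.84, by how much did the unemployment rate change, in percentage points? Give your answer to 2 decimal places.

-0.32 percentage points

Growth-rate Okun's law: g_Y = g_Y* - β × Δu, so Δu = (g_Y* - g_Y)/β.
Δu = (3.47 - 4.06)/1.84 = -0.59/1.84 = -0.32 percentage points.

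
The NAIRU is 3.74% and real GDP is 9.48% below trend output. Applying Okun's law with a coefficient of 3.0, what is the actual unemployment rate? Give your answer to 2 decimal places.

From Okun's law, u - u* = -(output gap)/β = -(-9.48)/3.0 = 3.16 points.
So u = 3.74 + 3.16 = 6.90%.

6.90%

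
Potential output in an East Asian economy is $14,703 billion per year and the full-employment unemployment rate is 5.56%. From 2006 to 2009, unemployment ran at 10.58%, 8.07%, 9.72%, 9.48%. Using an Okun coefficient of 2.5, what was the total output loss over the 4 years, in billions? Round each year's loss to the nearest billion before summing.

$5,738 billion

Year 2006: gap = -2.5 × (10.58 - 5.56) = -12.55%, loss ≈ 14703 × 12.55/100 ≈ 1845.
Year 2007: gap = -2.5 × (8.07 - 5.56) = -6.275%, loss ≈ 14703 × 6.275/100 ≈ 923.
Year 2008: gap = -2.5 × (9.72 - 5.56) = -10.4%, loss ≈ 14703 × 10.4/100 ≈ 1529.
Year 2009: gap = -2.5 × (9.48 - 5.56) = -9.8%, loss ≈ 14703 × 9.8/100 ≈ 1441.
Total lost output = 1845 + 923 + 1529 + 1441 = 5738 billion.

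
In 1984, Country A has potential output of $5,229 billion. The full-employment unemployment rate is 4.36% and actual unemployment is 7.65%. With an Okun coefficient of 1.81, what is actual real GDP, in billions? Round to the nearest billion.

$4,918 billion

Unemployment gap = 7.65 - 4.36 = 3.29 points, so the output gap is -1.81 × 3.29 = -5.9549%.
Actual GDP = 5229 × (1 - 5.9549/100) = 5229 × 0.940451 ≈ 4918 billion.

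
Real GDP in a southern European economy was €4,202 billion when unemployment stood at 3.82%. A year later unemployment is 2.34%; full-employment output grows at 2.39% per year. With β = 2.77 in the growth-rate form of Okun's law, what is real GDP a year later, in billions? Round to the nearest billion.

Δu = 2.34 - 3.82 = -1.48 points.
Okun's law (growth form): g_Y = g_Y* - β × Δu = 2.39 - 2.77 × (-1.48) = 2.39 + 4.0996 = 6.4896%.
Real GDP in the next year = 4202 × (1 + 6.4896/100) = 4202 × 1.064896 ≈ 4475 billion.

€4,475 billion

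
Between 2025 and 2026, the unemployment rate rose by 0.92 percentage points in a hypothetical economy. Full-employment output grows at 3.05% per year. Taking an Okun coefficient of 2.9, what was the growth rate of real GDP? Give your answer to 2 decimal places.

Growth-rate Okun's law: g_Y = g_Y* - β × Δu.
g_Y = 3.05 - 2.9 × (0.92) = 3.05 - 2.668 = 0.382%, i.e. 0.38% to 2 d.p.

0.38%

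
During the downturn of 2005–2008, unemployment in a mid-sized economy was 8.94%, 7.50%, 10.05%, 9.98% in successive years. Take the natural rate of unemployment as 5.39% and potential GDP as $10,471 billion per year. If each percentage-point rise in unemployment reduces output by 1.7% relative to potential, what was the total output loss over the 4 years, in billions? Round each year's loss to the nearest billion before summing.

$2,655 billion

Year 2005: gap = -1.7 × (8.94 - 5.39) = -6.035%, loss ≈ 10471 × 6.035/100 ≈ 632.
Year 2006: gap = -1.7 × (7.5 - 5.39) = -3.587%, loss ≈ 10471 × 3.587/100 ≈ 376.
Year 2007: gap = -1.7 × (10.05 - 5.39) = -7.922%, loss ≈ 10471 × 7.922/100 ≈ 830.
Year 2008: gap = -1.7 × (9.98 - 5.39) = -7.803%, loss ≈ 10471 × 7.803/100 ≈ 817.
Total lost output = 632 + 376 + 830 + 817 = 2655 billion.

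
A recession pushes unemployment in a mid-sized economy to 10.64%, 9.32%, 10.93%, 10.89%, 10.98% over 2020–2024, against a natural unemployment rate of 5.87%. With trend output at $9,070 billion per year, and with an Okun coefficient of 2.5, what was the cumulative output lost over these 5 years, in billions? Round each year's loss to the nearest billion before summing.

Year 2020: gap = -2.5 × (10.64 - 5.87) = -11.925%, loss ≈ 9070 × 11.925/100 ≈ 1082.
Year 2021: gap = -2.5 × (9.32 - 5.87) = -8.625%, loss ≈ 9070 × 8.625/100 ≈ 782.
Year 2022: gap = -2.5 × (10.93 - 5.87) = -12.65%, loss ≈ 9070 × 12.65/100 ≈ 1147.
Year 2023: gap = -2.5 × (10.89 - 5.87) = -12.55%, loss ≈ 9070 × 12.55/100 ≈ 1138.
Year 2024: gap = -2.5 × (10.98 - 5.87) = -12.775%, loss ≈ 9070 × 12.775/100 ≈ 1159.
Total lost output = 1082 + 782 + 1147 + 1138 + 1159 = 5308 billion.

$5,308 billion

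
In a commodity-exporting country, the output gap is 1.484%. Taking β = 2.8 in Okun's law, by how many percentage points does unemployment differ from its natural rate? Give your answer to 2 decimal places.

Okun's law: output gap = -β × (u - u*), so u - u* = -(output gap)/β.
u - u* = -(1.484)/2.8 = -0.53 percentage points.

-0.53 percentage points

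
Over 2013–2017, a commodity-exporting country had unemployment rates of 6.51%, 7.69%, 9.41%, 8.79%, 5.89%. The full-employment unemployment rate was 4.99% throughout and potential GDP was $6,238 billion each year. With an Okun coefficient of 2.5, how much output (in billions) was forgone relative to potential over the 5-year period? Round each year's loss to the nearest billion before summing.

$2,080 billion

Year 2013: gap = -2.5 × (6.51 - 4.99) = -3.8%, loss ≈ 6238 × 3.8/100 ≈ 237.
Year 2014: gap = -2.5 × (7.69 - 4.99) = -6.75%, loss ≈ 6238 × 6.75/100 ≈ 421.
Year 2015: gap = -2.5 × (9.41 - 4.99) = -11.05%, loss ≈ 6238 × 11.05/100 ≈ 689.
Year 2016: gap = -2.5 × (8.79 - 4.99) = -9.5%, loss ≈ 6238 × 9.5/100 ≈ 593.
Year 2017: gap = -2.5 × (5.89 - 4.99) = -2.25%, loss ≈ 6238 × 2.25/100 ≈ 140.
Total lost output = 237 + 421 + 689 + 593 + 140 = 2080 billion.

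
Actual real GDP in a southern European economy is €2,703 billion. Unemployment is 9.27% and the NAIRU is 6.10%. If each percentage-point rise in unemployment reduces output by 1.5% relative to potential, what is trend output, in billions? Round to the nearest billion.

€2,838 billion

Unemployment gap = 9.27 - 6.1 = 3.17 points, so output gap = -1.5 × 3.17 = -4.755%.
Since Y = Y* × (1 + gap/100), Y* = 2703/0.95245 ≈ 2838 billion.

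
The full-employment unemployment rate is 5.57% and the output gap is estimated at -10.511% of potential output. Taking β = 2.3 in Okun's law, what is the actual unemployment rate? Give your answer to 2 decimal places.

10.14%

From Okun's law, u - u* = -(output gap)/β = -(-10.511)/2.3 = 4.57 points.
So u = 5.57 + 4.57 = 10.14%.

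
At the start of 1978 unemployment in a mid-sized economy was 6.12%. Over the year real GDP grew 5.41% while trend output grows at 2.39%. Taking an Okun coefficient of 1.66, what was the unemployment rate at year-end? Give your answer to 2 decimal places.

Growth-rate Okun's law: g_Y = g_Y* - β × Δu, so Δu = (g_Y* - g_Y)/β.
Δu = (2.39 - 5.41)/1.66 = -3.02/1.66 = -1.82 percentage points.
Year-end unemployment = 6.12 - 1.82 = 4.30%.

4.30%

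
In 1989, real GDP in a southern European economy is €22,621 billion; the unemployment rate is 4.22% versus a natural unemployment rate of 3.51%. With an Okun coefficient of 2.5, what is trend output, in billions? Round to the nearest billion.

Unemployment gap = 4.22 - 3.51 = 0.71 points, so output gap = -2.5 × 0.71 = -1.775%.
Since Y = Y* × (1 + gap/100), Y* = 22621/0.98225 ≈ 23030 billion.

€23,030 billion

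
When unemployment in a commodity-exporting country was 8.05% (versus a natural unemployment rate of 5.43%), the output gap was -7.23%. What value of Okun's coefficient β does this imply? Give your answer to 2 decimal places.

β ≈ 2.76

Okun's law: output gap = -β × (u - u*).
-7.23 = -β × (8.05 - 5.43) = -β × 2.62, so β = 7.23/2.62 = 2.76.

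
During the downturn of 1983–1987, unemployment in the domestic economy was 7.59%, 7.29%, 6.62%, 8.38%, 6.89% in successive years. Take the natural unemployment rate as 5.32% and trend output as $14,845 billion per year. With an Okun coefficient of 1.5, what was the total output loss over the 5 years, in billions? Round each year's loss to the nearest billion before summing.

$2,264 billion

Year 1983: gap = -1.5 × (7.59 - 5.32) = -3.405%, loss ≈ 14845 × 3.405/100 ≈ 505.
Year 1984: gap = -1.5 × (7.29 - 5.32) = -2.955%, loss ≈ 14845 × 2.955/100 ≈ 439.
Year 1985: gap = -1.5 × (6.62 - 5.32) = -1.95%, loss ≈ 14845 × 1.95/100 ≈ 289.
Year 1986: gap = -1.5 × (8.38 - 5.32) = -4.59%, loss ≈ 14845 × 4.59/100 ≈ 681.
Year 1987: gap = -1.5 × (6.89 - 5.32) = -2.355%, loss ≈ 14845 × 2.355/100 ≈ 350.
Total lost output = 505 + 439 + 289 + 681 + 350 = 2264 billion.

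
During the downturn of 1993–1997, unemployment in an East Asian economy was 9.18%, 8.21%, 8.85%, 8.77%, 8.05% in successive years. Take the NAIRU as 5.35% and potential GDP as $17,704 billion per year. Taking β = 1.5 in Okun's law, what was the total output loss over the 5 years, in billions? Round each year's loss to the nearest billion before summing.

$4,331 billion

Year 1993: gap = -1.5 × (9.18 - 5.35) = -5.745%, loss ≈ 17704 × 5.745/100 ≈ 1017.
Year 1994: gap = -1.5 × (8.21 - 5.35) = -4.29%, loss ≈ 17704 × 4.29/100 ≈ 760.
Year 1995: gap = -1.5 × (8.85 - 5.35) = -5.25%, loss ≈ 17704 × 5.25/100 ≈ 929.
Year 1996: gap = -1.5 × (8.77 - 5.35) = -5.13%, loss ≈ 17704 × 5.13/100 ≈ 908.
Year 1997: gap = -1.5 × (8.05 - 5.35) = -4.05%, loss ≈ 17704 × 4.05/100 ≈ 717.
Total lost output = 1017 + 760 + 929 + 908 + 717 = 4331 billion.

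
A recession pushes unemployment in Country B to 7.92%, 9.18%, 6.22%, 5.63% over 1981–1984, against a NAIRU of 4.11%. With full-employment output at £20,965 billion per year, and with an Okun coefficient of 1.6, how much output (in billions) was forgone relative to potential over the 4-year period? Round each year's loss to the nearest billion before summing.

Year 1981: gap = -1.6 × (7.92 - 4.11) = -6.096%, loss ≈ 20965 × 6.096/100 ≈ 1278.
Year 1982: gap = -1.6 × (9.18 - 4.11) = -8.112%, loss ≈ 20965 × 8.112/100 ≈ 1701.
Year 1983: gap = -1.6 × (6.22 - 4.11) = -3.376%, loss ≈ 20965 × 3.376/100 ≈ 708.
Year 1984: gap = -1.6 × (5.63 - 4.11) = -2.432%, loss ≈ 20965 × 2.432/100 ≈ 510.
Total lost output = 1278 + 1701 + 708 + 510 = 4197 billion.

£4,197 billion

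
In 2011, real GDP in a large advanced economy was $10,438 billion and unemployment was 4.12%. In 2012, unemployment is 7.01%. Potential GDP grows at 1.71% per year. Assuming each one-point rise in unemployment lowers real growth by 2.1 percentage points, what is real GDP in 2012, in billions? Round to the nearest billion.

$9,983 billion

Δu = 7.01 - 4.12 = 2.89 points.
Okun's law (growth form): g_Y = g_Y* - β × Δu = 1.71 - 2.1 × (2.89) = 1.71 - 6.069 = -4.359%.
Real GDP in the next year = 10438 × (1 - 4.359/100) = 10438 × 0.95641 ≈ 9983 billion.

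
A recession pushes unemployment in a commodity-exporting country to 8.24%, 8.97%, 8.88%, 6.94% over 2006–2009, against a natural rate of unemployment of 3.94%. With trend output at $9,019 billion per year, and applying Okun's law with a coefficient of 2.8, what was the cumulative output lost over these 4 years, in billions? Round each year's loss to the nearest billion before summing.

Year 2006: gap = -2.8 × (8.24 - 3.94) = -12.04%, loss ≈ 9019 × 12.04/100 ≈ 1086.
Year 2007: gap = -2.8 × (8.97 - 3.94) = -14.084%, loss ≈ 9019 × 14.084/100 ≈ 1270.
Year 2008: gap = -2.8 × (8.88 - 3.94) = -13.832%, loss ≈ 9019 × 13.832/100 ≈ 1248.
Year 2009: gap = -2.8 × (6.94 - 3.94) = -8.4%, loss ≈ 9019 × 8.4/100 ≈ 758.
Total lost output = 1086 + 1270 + 1248 + 758 = 4362 billion.

$4,362 billion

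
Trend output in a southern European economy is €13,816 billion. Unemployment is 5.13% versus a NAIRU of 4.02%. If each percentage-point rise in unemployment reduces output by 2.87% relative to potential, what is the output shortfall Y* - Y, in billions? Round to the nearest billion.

€440 billion

Output gap = -2.87 × (5.13 - 4.02) = -2.87 × 1.11 = -3.1857%.
Actual GDP ≈ 13816 × 0.968143 ≈ 13376 billion, so the shortfall is 13816 - 13376 = 440 billion.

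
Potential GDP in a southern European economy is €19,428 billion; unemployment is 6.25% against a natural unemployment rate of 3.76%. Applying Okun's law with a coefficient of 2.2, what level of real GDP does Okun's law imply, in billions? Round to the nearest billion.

€18,364 billion

Unemployment gap = 6.25 - 3.76 = 2.49 points, so the output gap is -2.2 × 2.49 = -5.478%.
Actual GDP = 19428 × (1 - 5.478/100) = 19428 × 0.94522 ≈ 18364 billion.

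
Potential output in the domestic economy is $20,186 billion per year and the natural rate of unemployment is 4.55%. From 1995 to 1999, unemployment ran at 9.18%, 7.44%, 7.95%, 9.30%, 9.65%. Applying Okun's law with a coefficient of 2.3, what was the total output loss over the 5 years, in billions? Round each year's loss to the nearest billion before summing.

Year 1995: gap = -2.3 × (9.18 - 4.55) = -10.649%, loss ≈ 20186 × 10.649/100 ≈ 2150.
Year 1996: gap = -2.3 × (7.44 - 4.55) = -6.647%, loss ≈ 20186 × 6.647/100 ≈ 1342.
Year 1997: gap = -2.3 × (7.95 - 4.55) = -7.82%, loss ≈ 20186 × 7.82/100 ≈ 1579.
Year 1998: gap = -2.3 × (9.3 - 4.55) = -10.925%, loss ≈ 20186 × 10.925/100 ≈ 2205.
Year 1999: gap = -2.3 × (9.65 - 4.55) = -11.73%, loss ≈ 20186 × 11.73/100 ≈ 2368.
Total lost output = 2150 + 1342 + 1579 + 2205 + 2368 = 9644 billion.

$9,644 billion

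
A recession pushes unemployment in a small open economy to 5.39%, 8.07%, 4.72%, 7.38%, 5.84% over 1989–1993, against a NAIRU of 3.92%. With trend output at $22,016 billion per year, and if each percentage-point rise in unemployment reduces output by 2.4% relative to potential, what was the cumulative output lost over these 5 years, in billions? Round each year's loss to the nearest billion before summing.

Year 1989: gap = -2.4 × (5.39 - 3.92) = -3.528%, loss ≈ 22016 × 3.528/100 ≈ 777.
Year 1990: gap = -2.4 × (8.07 - 3.92) = -9.96%, loss ≈ 22016 × 9.96/100 ≈ 2193.
Year 1991: gap = -2.4 × (4.72 - 3.92) = -1.92%, loss ≈ 22016 × 1.92/100 ≈ 423.
Year 1992: gap = -2.4 × (7.38 - 3.92) = -8.304%, loss ≈ 22016 × 8.304/100 ≈ 1828.
Year 1993: gap = -2.4 × (5.84 - 3.92) = -4.608%, loss ≈ 22016 × 4.608/100 ≈ 1014.
Total lost output = 777 + 2193 + 423 + 1828 + 1014 = 6235 billion.

$6,235 billion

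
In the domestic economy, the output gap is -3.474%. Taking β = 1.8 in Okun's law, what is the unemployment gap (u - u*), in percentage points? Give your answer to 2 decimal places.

1.93 percentage points

Okun's law: output gap = -β × (u - u*), so u - u* = -(output gap)/β.
u - u* = -(-3.474)/1.8 = 1.93 percentage points.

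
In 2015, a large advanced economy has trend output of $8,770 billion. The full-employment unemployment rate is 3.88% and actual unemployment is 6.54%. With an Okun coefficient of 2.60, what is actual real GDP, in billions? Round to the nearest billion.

$8,163 billion

Unemployment gap = 6.54 - 3.88 = 2.66 points, so the output gap is -2.6 × 2.66 = -6.916%.
Actual GDP = 8770 × (1 - 6.916/100) = 8770 × 0.93084 ≈ 8163 billion.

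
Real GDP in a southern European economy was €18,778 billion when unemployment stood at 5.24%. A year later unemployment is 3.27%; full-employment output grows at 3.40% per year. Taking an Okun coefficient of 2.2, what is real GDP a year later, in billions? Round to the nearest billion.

€20,230 billion

Δu = 3.27 - 5.24 = -1.97 points.
Okun's law (growth form): g_Y = g_Y* - β × Δu = 3.40 - 2.2 × (-1.97) = 3.4 + 4.334 = 7.734%.
Real GDP in the next year = 18778 × (1 + 7.734/100) = 18778 × 1.07734 ≈ 20230 billion.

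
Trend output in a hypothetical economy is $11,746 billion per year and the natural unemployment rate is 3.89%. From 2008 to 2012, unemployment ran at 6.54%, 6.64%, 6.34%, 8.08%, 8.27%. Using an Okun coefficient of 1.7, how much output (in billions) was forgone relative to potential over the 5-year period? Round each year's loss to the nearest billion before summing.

Year 2008: gap = -1.7 × (6.54 - 3.89) = -4.505%, loss ≈ 11746 × 4.505/100 ≈ 529.
Year 2009: gap = -1.7 × (6.64 - 3.89) = -4.675%, loss ≈ 11746 × 4.675/100 ≈ 549.
Year 2010: gap = -1.7 × (6.34 - 3.89) = -4.165%, loss ≈ 11746 × 4.165/100 ≈ 489.
Year 2011: gap = -1.7 × (8.08 - 3.89) = -7.123%, loss ≈ 11746 × 7.123/100 ≈ 837.
Year 2012: gap = -1.7 × (8.27 - 3.89) = -7.446%, loss ≈ 11746 × 7.446/100 ≈ 875.
Total lost output = 529 + 549 + 489 + 837 + 875 = 3279 billion.

$3,279 billion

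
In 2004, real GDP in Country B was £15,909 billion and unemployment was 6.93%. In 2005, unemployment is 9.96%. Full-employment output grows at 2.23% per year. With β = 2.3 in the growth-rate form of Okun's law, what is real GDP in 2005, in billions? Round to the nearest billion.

Δu = 9.96 - 6.93 = 3.03 points.
Okun's law (growth form): g_Y = g_Y* - β × Δu = 2.23 - 2.3 × (3.03) = 2.23 - 6.969 = -4.739%.
Real GDP in the next year = 15909 × (1 - 4.739/100) = 15909 × 0.95261 ≈ 15155 billion.

£15,155 billion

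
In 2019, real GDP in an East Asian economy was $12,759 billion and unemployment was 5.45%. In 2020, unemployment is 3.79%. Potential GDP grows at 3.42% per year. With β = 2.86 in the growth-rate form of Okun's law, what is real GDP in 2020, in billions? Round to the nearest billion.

Δu = 3.79 - 5.45 = -1.66 points.
Okun's law (growth form): g_Y = g_Y* - β × Δu = 3.42 - 2.86 × (-1.66) = 3.42 + 4.7476 = 8.1676%.
Real GDP in the next year = 12759 × (1 + 8.1676/100) = 12759 × 1.081676 ≈ 13801 billion.

$13,801 billion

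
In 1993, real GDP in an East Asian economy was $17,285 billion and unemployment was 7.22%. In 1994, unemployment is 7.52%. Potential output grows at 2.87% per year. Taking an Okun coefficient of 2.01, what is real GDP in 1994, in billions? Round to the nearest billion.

Δu = 7.52 - 7.22 = 0.3 points.
Okun's law (growth form): g_Y = g_Y* - β × Δu = 2.87 - 2.01 × (0.30) = 2.87 - 0.603 = 2.267%.
Real GDP in the next year = 17285 × (1 + 2.267/100) = 17285 × 1.02267 ≈ 17677 billion.

$17,677 billion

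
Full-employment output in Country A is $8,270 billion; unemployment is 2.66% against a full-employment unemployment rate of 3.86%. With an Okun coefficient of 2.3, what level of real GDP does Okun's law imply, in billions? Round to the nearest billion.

$8,498 billion

Unemployment gap = 2.66 - 3.86 = -1.2 points, so the output gap is -2.3 × (-1.2) = 2.76%.
Actual GDP = 8270 × (1 + 2.76/100) = 8270 × 1.0276 ≈ 8498 billion.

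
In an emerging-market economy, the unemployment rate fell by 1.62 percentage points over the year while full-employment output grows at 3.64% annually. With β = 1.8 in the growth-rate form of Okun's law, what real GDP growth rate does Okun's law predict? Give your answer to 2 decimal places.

6.56%

Growth-rate Okun's law: g_Y = g_Y* - β × Δu.
g_Y = 3.64 - 1.8 × (-1.62) = 3.64 + 2.916 = 6.556%, i.e. 6.56% to 2 d.p.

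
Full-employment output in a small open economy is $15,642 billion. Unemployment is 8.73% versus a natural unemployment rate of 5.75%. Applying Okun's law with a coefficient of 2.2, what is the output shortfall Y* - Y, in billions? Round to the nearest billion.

$1,025 billion

Output gap = -2.2 × (8.73 - 5.75) = -2.2 × 2.98 = -6.556%.
Actual GDP ≈ 15642 × 0.93444 ≈ 14617 billion, so the shortfall is 15642 - 14617 = 1025 billion.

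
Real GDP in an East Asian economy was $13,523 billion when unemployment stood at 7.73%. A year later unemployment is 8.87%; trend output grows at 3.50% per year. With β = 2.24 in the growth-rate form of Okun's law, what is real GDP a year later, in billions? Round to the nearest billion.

$13,651 billion

Δu = 8.87 - 7.73 = 1.14 points.
Okun's law (growth form): g_Y = g_Y* - β × Δu = 3.50 - 2.24 × (1.14) = 3.5 - 2.5536 = 0.9464%.
Real GDP in the next year = 13523 × (1 + 0.9464/100) = 13523 × 1.009464 ≈ 13651 billion.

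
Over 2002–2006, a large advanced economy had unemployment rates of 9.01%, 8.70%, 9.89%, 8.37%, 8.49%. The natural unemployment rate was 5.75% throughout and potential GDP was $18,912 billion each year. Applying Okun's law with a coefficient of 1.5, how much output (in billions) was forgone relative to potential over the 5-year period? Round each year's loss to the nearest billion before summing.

$4,456 billion

Year 2002: gap = -1.5 × (9.01 - 5.75) = -4.89%, loss ≈ 18912 × 4.89/100 ≈ 925.
Year 2003: gap = -1.5 × (8.7 - 5.75) = -4.425%, loss ≈ 18912 × 4.425/100 ≈ 837.
Year 2004: gap = -1.5 × (9.89 - 5.75) = -6.21%, loss ≈ 18912 × 6.21/100 ≈ 1174.
Year 2005: gap = -1.5 × (8.37 - 5.75) = -3.93%, loss ≈ 18912 × 3.93/100 ≈ 743.
Year 2006: gap = -1.5 × (8.49 - 5.75) = -4.11%, loss ≈ 18912 × 4.11/100 ≈ 777.
Total lost output = 925 + 837 + 1174 + 743 + 777 = 4456 billion.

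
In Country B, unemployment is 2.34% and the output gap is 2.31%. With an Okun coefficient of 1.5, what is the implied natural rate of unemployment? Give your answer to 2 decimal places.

From Okun's law, u - u* = -(output gap)/β = -(2.31)/1.5 = -1.54 points.
So u* = 2.34 + 1.54 = 3.88%.

3.88%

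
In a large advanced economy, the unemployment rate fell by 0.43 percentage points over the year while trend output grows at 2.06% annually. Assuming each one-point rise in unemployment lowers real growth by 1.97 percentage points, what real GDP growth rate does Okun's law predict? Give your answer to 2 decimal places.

Growth-rate Okun's law: g_Y = g_Y* - β × Δu.
g_Y = 2.06 - 1.97 × (-0.43) = 2.06 + 0.8471 = 2.9071%, i.e. 2.91% to 2 d.p.

2.91%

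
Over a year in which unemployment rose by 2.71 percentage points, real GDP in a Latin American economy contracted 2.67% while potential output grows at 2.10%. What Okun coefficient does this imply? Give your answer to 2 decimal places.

β ≈ 1.76

Growth form: g_Y = g_Y* - β × Δu, so β = (g_Y* - g_Y)/Δu.
β = (2.1 + 2.67)/2.71 = 4.77/2.71 = 1.76.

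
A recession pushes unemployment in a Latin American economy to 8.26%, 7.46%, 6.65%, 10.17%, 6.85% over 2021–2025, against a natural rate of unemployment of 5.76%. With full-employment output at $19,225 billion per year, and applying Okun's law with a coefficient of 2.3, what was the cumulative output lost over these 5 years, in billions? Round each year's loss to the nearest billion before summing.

Year 2021: gap = -2.3 × (8.26 - 5.76) = -5.75%, loss ≈ 19225 × 5.75/100 ≈ 1105.
Year 2022: gap = -2.3 × (7.46 - 5.76) = -3.91%, loss ≈ 19225 × 3.91/100 ≈ 752.
Year 2023: gap = -2.3 × (6.65 - 5.76) = -2.047%, loss ≈ 19225 × 2.047/100 ≈ 394.
Year 2024: gap = -2.3 × (10.17 - 5.76) = -10.143%, loss ≈ 19225 × 10.143/100 ≈ 1950.
Year 2025: gap = -2.3 × (6.85 - 5.76) = -2.507%, loss ≈ 19225 × 2.507/100 ≈ 482.
Total lost output = 1105 + 752 + 394 + 1950 + 482 = 4683 billion.

$4,683 billion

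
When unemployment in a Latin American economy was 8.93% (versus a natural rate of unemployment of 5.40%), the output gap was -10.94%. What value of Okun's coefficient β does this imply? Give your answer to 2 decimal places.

β ≈ 3.10

Okun's law: output gap = -β × (u - u*).
-10.94 = -β × (8.93 - 5.4) = -β × 3.53, so β = 10.94/3.53 = 3.10.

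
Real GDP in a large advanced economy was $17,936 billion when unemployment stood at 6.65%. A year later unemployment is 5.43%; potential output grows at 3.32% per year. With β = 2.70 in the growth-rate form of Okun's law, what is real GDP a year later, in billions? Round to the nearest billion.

Δu = 5.43 - 6.65 = -1.22 points.
Okun's law (growth form): g_Y = g_Y* - β × Δu = 3.32 - 2.70 × (-1.22) = 3.32 + 3.294 = 6.614%.
Real GDP in the next year = 17936 × (1 + 6.614/100) = 17936 × 1.06614 ≈ 19122 billion.

$19,122 billion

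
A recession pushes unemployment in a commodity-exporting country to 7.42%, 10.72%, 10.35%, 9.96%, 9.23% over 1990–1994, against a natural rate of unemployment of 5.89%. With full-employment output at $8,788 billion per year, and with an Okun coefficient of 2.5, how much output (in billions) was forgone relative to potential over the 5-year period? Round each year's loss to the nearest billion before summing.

$4,005 billion

Year 1990: gap = -2.5 × (7.42 - 5.89) = -3.825%, loss ≈ 8788 × 3.825/100 ≈ 336.
Year 1991: gap = -2.5 × (10.72 - 5.89) = -12.075%, loss ≈ 8788 × 12.075/100 ≈ 1061.
Year 1992: gap = -2.5 × (10.35 - 5.89) = -11.15%, loss ≈ 8788 × 11.15/100 ≈ 980.
Year 1993: gap = -2.5 × (9.96 - 5.89) = -10.175%, loss ≈ 8788 × 10.175/100 ≈ 894.
Year 1994: gap = -2.5 × (9.23 - 5.89) = -8.35%, loss ≈ 8788 × 8.35/100 ≈ 734.
Total lost output = 336 + 1061 + 980 + 894 + 734 = 4005 billion.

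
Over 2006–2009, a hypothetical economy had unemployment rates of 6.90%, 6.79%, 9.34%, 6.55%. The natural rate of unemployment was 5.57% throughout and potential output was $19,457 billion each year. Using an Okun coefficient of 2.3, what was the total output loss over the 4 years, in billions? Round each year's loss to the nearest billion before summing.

Year 2006: gap = -2.3 × (6.9 - 5.57) = -3.059%, loss ≈ 19457 × 3.059/100 ≈ 595.
Year 2007: gap = -2.3 × (6.79 - 5.57) = -2.806%, loss ≈ 19457 × 2.806/100 ≈ 546.
Year 2008: gap = -2.3 × (9.34 - 5.57) = -8.671%, loss ≈ 19457 × 8.671/100 ≈ 1687.
Year 2009: gap = -2.3 × (6.55 - 5.57) = -2.254%, loss ≈ 19457 × 2.254/100 ≈ 439.
Total lost output = 595 + 546 + 1687 + 439 = 3267 billion.

$3,267 billion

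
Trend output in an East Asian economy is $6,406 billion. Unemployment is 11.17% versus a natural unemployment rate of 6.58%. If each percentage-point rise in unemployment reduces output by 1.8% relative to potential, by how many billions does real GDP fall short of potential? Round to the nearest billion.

Output gap = -1.8 × (11.17 - 6.58) = -1.8 × 4.59 = -8.262%.
Actual GDP ≈ 6406 × 0.91738 ≈ 5877 billion, so the shortfall is 6406 - 5877 = 529 billion.

$529 billion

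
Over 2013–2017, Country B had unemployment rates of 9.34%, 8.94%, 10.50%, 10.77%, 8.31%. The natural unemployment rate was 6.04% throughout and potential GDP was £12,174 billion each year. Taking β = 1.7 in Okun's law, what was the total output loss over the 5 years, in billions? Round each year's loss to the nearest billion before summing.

Year 2013: gap = -1.7 × (9.34 - 6.04) = -5.61%, loss ≈ 12174 × 5.61/100 ≈ 683.
Year 2014: gap = -1.7 × (8.94 - 6.04) = -4.93%, loss ≈ 12174 × 4.93/100 ≈ 600.
Year 2015: gap = -1.7 × (10.5 - 6.04) = -7.582%, loss ≈ 12174 × 7.582/100 ≈ 923.
Year 2016: gap = -1.7 × (10.77 - 6.04) = -8.041%, loss ≈ 12174 × 8.041/100 ≈ 979.
Year 2017: gap = -1.7 × (8.31 - 6.04) = -3.859%, loss ≈ 12174 × 3.859/100 ≈ 470.
Total lost output = 683 + 600 + 923 + 979 + 470 = 3655 billion.

£3,655 billion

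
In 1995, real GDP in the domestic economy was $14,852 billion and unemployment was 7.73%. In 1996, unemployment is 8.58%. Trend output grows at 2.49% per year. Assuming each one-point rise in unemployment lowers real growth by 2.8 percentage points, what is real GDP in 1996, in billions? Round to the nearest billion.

Δu = 8.58 - 7.73 = 0.85 points.
Okun's law (growth form): g_Y = g_Y* - β × Δu = 2.49 - 2.8 × (0.85) = 2.49 - 2.38 = 0.11%.
Real GDP in the next year = 14852 × (1 + 0.11/100) = 14852 × 1.0011 ≈ 14868 billion.

$14,868 billion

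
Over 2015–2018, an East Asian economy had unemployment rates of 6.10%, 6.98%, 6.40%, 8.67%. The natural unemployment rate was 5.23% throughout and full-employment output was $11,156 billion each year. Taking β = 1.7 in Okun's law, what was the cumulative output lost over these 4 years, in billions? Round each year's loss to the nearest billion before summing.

Year 2015: gap = -1.7 × (6.1 - 5.23) = -1.479%, loss ≈ 11156 × 1.479/100 ≈ 165.
Year 2016: gap = -1.7 × (6.98 - 5.23) = -2.975%, loss ≈ 11156 × 2.975/100 ≈ 332.
Year 2017: gap = -1.7 × (6.4 - 5.23) = -1.989%, loss ≈ 11156 × 1.989/100 ≈ 222.
Year 2018: gap = -1.7 × (8.67 - 5.23) = -5.848%, loss ≈ 11156 × 5.848/100 ≈ 652.
Total lost output = 165 + 332 + 222 + 652 = 1371 billion.

$1,371 billion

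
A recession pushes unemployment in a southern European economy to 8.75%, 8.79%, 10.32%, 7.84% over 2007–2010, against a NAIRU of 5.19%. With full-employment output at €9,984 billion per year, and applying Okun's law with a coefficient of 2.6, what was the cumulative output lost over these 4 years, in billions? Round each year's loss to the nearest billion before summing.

€3,879 billion

Year 2007: gap = -2.6 × (8.75 - 5.19) = -9.256%, loss ≈ 9984 × 9.256/100 ≈ 924.
Year 2008: gap = -2.6 × (8.79 - 5.19) = -9.36%, loss ≈ 9984 × 9.36/100 ≈ 935.
Year 2009: gap = -2.6 × (10.32 - 5.19) = -13.338%, loss ≈ 9984 × 13.338/100 ≈ 1332.
Year 2010: gap = -2.6 × (7.84 - 5.19) = -6.89%, loss ≈ 9984 × 6.89/100 ≈ 688.
Total lost output = 924 + 935 + 1332 + 688 = 3879 billion.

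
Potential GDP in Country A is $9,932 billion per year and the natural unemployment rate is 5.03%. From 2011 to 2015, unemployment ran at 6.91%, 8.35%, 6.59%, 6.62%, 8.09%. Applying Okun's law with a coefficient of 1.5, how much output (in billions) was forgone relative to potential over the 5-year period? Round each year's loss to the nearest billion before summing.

$1,700 billion

Year 2011: gap = -1.5 × (6.91 - 5.03) = -2.82%, loss ≈ 9932 × 2.82/100 ≈ 280.
Year 2012: gap = -1.5 × (8.35 - 5.03) = -4.98%, loss ≈ 9932 × 4.98/100 ≈ 495.
Year 2013: gap = -1.5 × (6.59 - 5.03) = -2.34%, loss ≈ 9932 × 2.34/100 ≈ 232.
Year 2014: gap = -1.5 × (6.62 - 5.03) = -2.385%, loss ≈ 9932 × 2.385/100 ≈ 237.
Year 2015: gap = -1.5 × (8.09 - 5.03) = -4.59%, loss ≈ 9932 × 4.59/100 ≈ 456.
Total lost output = 280 + 495 + 232 + 237 + 456 = 1700 billion.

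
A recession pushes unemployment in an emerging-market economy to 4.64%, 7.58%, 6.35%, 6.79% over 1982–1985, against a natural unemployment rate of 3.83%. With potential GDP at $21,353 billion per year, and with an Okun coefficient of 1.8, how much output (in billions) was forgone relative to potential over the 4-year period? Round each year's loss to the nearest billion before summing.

Year 1982: gap = -1.8 × (4.64 - 3.83) = -1.458%, loss ≈ 21353 × 1.458/100 ≈ 311.
Year 1983: gap = -1.8 × (7.58 - 3.83) = -6.75%, loss ≈ 21353 × 6.75/100 ≈ 1441.
Year 1984: gap = -1.8 × (6.35 - 3.83) = -4.536%, loss ≈ 21353 × 4.536/100 ≈ 969.
Year 1985: gap = -1.8 × (6.79 - 3.83) = -5.328%, loss ≈ 21353 × 5.328/100 ≈ 1138.
Total lost output = 311 + 1441 + 969 + 1138 = 3859 billion.

$3,859 billion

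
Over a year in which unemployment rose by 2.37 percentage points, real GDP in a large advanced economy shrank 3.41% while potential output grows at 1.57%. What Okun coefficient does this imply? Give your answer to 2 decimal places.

Growth form: g_Y = g_Y* - β × Δu, so β = (g_Y* - g_Y)/Δu.
β = (1.57 + 3.41)/2.37 = 4.98/2.37 = 2.10.

β ≈ 2.10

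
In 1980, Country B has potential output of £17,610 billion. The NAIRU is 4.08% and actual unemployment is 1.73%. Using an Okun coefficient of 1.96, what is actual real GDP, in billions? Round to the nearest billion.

£18,421 billion

Unemployment gap = 1.73 - 4.08 = -2.35 points, so the output gap is -1.96 × (-2.35) = 4.606%.
Actual GDP = 17610 × (1 + 4.606/100) = 17610 × 1.04606 ≈ 18421 billion.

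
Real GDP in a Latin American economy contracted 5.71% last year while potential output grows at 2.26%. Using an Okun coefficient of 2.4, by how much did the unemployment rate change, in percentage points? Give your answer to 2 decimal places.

3.32 percentage points

Growth-rate Okun's law: g_Y = g_Y* - β × Δu, so Δu = (g_Y* - g_Y)/β.
Δu = (2.26 + 5.71)/2.4 = 7.97/2.4 = 3.32 percentage points.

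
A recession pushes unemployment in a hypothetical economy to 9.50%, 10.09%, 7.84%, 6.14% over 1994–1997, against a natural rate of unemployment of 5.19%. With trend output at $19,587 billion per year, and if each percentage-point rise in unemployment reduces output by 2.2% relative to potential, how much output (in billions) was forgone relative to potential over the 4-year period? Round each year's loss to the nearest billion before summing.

$5,519 billion

Year 1994: gap = -2.2 × (9.5 - 5.19) = -9.482%, loss ≈ 19587 × 9.482/100 ≈ 1857.
Year 1995: gap = -2.2 × (10.09 - 5.19) = -10.78%, loss ≈ 19587 × 10.78/100 ≈ 2111.
Year 1996: gap = -2.2 × (7.84 - 5.19) = -5.83%, loss ≈ 19587 × 5.83/100 ≈ 1142.
Year 1997: gap = -2.2 × (6.14 - 5.19) = -2.09%, loss ≈ 19587 × 2.09/100 ≈ 409.
Total lost output = 1857 + 2111 + 1142 + 409 = 5519 billion.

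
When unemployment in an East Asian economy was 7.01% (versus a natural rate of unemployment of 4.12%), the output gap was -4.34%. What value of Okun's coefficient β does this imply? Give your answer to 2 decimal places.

Okun's law: output gap = -β × (u - u*).
-4.34 = -β × (7.01 - 4.12) = -β × 2.89, so β = 4.34/2.89 = 1.50.

β ≈ 1.50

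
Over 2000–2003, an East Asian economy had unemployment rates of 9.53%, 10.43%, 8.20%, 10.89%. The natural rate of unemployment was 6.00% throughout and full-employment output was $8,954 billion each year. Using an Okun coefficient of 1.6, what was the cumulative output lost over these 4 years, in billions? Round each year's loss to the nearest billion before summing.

Year 2000: gap = -1.6 × (9.53 - 6) = -5.648%, loss ≈ 8954 × 5.648/100 ≈ 506.
Year 2001: gap = -1.6 × (10.43 - 6) = -7.088%, loss ≈ 8954 × 7.088/100 ≈ 635.
Year 2002: gap = -1.6 × (8.2 - 6) = -3.52%, loss ≈ 8954 × 3.52/100 ≈ 315.
Year 2003: gap = -1.6 × (10.89 - 6) = -7.824%, loss ≈ 8954 × 7.824/100 ≈ 701.
Total lost output = 506 + 635 + 315 + 701 = 2157 billion.

$2,157 billion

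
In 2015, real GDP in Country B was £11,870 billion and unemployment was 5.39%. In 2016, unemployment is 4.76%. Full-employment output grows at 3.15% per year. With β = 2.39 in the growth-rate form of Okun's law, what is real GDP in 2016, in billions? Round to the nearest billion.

£12,423 billion

Δu = 4.76 - 5.39 = -0.63 points.
Okun's law (growth form): g_Y = g_Y* - β × Δu = 3.15 - 2.39 × (-0.63) = 3.15 + 1.5057 = 4.6557%.
Real GDP in the next year = 11870 × (1 + 4.6557/100) = 11870 × 1.046557 ≈ 12423 billion.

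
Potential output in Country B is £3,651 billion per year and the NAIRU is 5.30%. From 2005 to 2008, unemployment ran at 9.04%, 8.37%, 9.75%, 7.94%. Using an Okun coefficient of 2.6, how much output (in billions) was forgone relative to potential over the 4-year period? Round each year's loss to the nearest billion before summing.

£1,319 billion

Year 2005: gap = -2.6 × (9.04 - 5.3) = -9.724%, loss ≈ 3651 × 9.724/100 ≈ 355.
Year 2006: gap = -2.6 × (8.37 - 5.3) = -7.982%, loss ≈ 3651 × 7.982/100 ≈ 291.
Year 2007: gap = -2.6 × (9.75 - 5.3) = -11.57%, loss ≈ 3651 × 11.57/100 ≈ 422.
Year 2008: gap = -2.6 × (7.94 - 5.3) = -6.864%, loss ≈ 3651 × 6.864/100 ≈ 251.
Total lost output = 355 + 291 + 422 + 251 = 1319 billion.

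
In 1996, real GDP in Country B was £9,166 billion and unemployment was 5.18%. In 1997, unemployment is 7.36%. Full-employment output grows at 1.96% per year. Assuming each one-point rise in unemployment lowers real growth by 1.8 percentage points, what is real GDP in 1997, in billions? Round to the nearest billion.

£8,986 billion

Δu = 7.36 - 5.18 = 2.18 points.
Okun's law (growth form): g_Y = g_Y* - β × Δu = 1.96 - 1.8 × (2.18) = 1.96 - 3.924 = -1.964%.
Real GDP in the next year = 9166 × (1 - 1.964/100) = 9166 × 0.98036 ≈ 8986 billion.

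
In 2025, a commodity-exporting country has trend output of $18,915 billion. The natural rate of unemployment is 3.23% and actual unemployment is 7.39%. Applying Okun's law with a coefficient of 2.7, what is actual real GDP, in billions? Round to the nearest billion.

Unemployment gap = 7.39 - 3.23 = 4.16 points, so the output gap is -2.7 × 4.16 = -11.232%.
Actual GDP = 18915 × (1 - 11.232/100) = 18915 × 0.88768 ≈ 16790 billion.

$16,790 billion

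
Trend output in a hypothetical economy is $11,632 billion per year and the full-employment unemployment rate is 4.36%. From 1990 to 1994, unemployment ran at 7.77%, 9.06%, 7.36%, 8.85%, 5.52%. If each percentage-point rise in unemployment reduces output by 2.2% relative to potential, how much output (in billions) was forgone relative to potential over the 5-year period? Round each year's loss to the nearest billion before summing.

Year 1990: gap = -2.2 × (7.77 - 4.36) = -7.502%, loss ≈ 11632 × 7.502/100 ≈ 873.
Year 1991: gap = -2.2 × (9.06 - 4.36) = -10.34%, loss ≈ 11632 × 10.34/100 ≈ 1203.
Year 1992: gap = -2.2 × (7.36 - 4.36) = -6.6%, loss ≈ 11632 × 6.6/100 ≈ 768.
Year 1993: gap = -2.2 × (8.85 - 4.36) = -9.878%, loss ≈ 11632 × 9.878/100 ≈ 1149.
Year 1994: gap = -2.2 × (5.52 - 4.36) = -2.552%, loss ≈ 11632 × 2.552/100 ≈ 297.
Total lost output = 873 + 1203 + 768 + 1149 + 297 = 4290 billion.

$4,290 billion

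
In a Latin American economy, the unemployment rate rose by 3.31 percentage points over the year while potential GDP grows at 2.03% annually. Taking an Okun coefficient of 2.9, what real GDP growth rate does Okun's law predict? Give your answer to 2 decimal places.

-7.57%

Growth-rate Okun's law: g_Y = g_Y* - β × Δu.
g_Y = 2.03 - 2.9 × (3.31) = 2.03 - 9.599 = -7.569%, i.e. -7.57% to 2 d.p.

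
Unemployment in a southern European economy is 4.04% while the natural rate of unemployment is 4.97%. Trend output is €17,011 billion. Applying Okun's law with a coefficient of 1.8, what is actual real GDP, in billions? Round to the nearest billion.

Unemployment gap = 4.04 - 4.97 = -0.93 points, so the output gap is -1.8 × (-0.93) = 1.674%.
Actual GDP = 17011 × (1 + 1.674/100) = 17011 × 1.01674 ≈ 17296 billion.

€17,296 billion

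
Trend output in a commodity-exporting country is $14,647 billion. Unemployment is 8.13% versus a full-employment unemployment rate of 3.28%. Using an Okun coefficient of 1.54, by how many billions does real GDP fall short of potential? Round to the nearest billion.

$1,094 billion

Output gap = -1.54 × (8.13 - 3.28) = -1.54 × 4.85 = -7.469%.
Actual GDP ≈ 14647 × 0.92531 ≈ 13553 billion, so the shortfall is 14647 - 13553 = 1094 billion.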